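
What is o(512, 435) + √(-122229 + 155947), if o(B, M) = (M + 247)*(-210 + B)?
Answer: 205964 + √33718 ≈ 2.0615e+5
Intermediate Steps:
o(B, M) = (-210 + B)*(247 + M) (o(B, M) = (247 + M)*(-210 + B) = (-210 + B)*(247 + M))
o(512, 435) + √(-122229 + 155947) = (-51870 - 210*435 + 247*512 + 512*435) + √(-122229 + 155947) = (-51870 - 91350 + 126464 + 222720) + √33718 = 205964 + √33718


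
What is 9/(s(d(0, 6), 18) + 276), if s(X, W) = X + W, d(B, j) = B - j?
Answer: 1/32 ≈ 0.031250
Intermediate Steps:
s(X, W) = W + X
9/(s(d(0, 6), 18) + 276) = 9/((18 + (0 - 1*6)) + 276) = 9/((18 + (0 - 6)) + 276) = 9/((18 - 6) + 276) = 9/(12 + 276) = 9/288 = 9*(1/288) = 1/32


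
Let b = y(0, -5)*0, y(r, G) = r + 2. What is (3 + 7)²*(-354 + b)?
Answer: -35400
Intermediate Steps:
y(r, G) = 2 + r
b = 0 (b = (2 + 0)*0 = 2*0 = 0)
(3 + 7)²*(-354 + b) = (3 + 7)²*(-354 + 0) = 10²*(-354) = 100*(-354) = -35400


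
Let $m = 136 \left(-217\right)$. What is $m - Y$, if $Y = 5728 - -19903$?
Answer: $-55143$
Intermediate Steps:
$Y = 25631$ ($Y = 5728 + 19903 = 25631$)
$m = -29512$
$m - Y = -29512 - 25631 = -55143$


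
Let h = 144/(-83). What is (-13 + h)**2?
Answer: 1495729/6889 ≈ 217.12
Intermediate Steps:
h = -144/83 (h = 144*(-1/83) = -144/83 ≈ -1.7349)
(-13 + h)**2 = (-13 - 144/83)**2 = (-1223/83)**2 = 1495729/6889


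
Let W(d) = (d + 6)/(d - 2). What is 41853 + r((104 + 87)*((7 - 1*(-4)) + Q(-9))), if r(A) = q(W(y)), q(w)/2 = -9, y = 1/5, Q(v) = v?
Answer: 41835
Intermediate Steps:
y = 1/5 (y = 1*(1/5) = 1/5 ≈ 0.20000)
W(d) = (6 + d)/(-2 + d)
q(w) = -18 (q(w) = 2*(-9) = -18)
r(A) = -18
41853 + r((104 + 87)*((7 - 1*(-4)) + Q(-9))) = 41853 - 18 = 41835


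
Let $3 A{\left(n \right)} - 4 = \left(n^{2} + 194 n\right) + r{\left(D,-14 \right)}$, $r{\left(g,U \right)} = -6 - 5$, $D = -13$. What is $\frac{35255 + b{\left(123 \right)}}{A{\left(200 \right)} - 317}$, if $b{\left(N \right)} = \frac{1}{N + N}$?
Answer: $\frac{8672731}{6383044} \approx 1.3587$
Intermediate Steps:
$r{\left(g,U \right)} = -11$
$A{\left(n \right)} = - \frac{7}{3} + \frac{n^{2}}{3} + \frac{194 n}{3}$ ($A{\left(n \right)} = \frac{4}{3} + \frac{\left(n^{2} + 194 n\right) - 11}{3} = \frac{4}{3} + \frac{-11 + n^{2} + 194 n}{3} = \frac{4}{3} + \left(- \frac{11}{3} + \frac{n^{2}}{3} + \frac{194 n}{3}\right) = - \frac{7}{3} + \frac{n^{2}}{3} + \frac{194 n}{3}$)
$b{\left(N \right)} = \frac{1}{2 N}$
$\frac{35255 + b{\left(123 \right)}}{A{\left(200 \right)} - 317} = \frac{35255 + \frac{1}{2 \cdot 123}}{\left(- \frac{7}{3} + \frac{200^{2}}{3} + \frac{194}{3} \cdot 200\right) - 317} = \frac{35255 + \frac{1}{2} \cdot \frac{1}{123}}{\left(- \frac{7}{3} + \frac{1}{3} \cdot 40000 + \frac{38800}{3}\right) - 317} = \frac{35255 + \frac{1}{246}}{\left(- \frac{7}{3} + \frac{40000}{3} + \frac{38800}{3}\right) - 317} = \frac{8672731}{246 \left(\frac{78793}{3} - 317\right)} = \frac{8672731}{246 \cdot \frac{77842}{3}} = \frac{8672731}{246} \cdot \frac{3}{77842} = \frac{8672731}{6383044}$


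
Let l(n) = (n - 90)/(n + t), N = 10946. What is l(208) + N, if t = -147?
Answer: 667824/61 ≈ 10948.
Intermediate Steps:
l(n) = (-90 + n)/(-147 + n) (l(n) = (n - 90)/(n - 147) = (-90 + n)/(-147 + n))
l(208) + N = (-90 + 208)/(-147 + 208) + 10946 = 118/61 + 10946 = 667824/61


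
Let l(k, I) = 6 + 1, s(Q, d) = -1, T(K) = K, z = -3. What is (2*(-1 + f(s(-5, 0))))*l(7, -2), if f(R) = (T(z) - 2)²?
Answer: 336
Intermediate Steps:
f(R) = 25 (f(R) = (-3 - 2)² = (-5)² = 25)
l(k, I) = 7
(2*(-1 + f(s(-5, 0))))*l(7, -2) = (2*(-1 + 25))*7 = (2*24)*7 = 48*7 = 336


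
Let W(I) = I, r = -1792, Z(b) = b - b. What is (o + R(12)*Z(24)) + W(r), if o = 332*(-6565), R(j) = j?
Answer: -2181372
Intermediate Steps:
Z(b) = 0
o = -2179580
(o + R(12)*Z(24)) + W(r) = (-2179580 + 12*0) - 1792 = (-2179580 + 0) - 1792 = -2179580 - 1792 = -2181372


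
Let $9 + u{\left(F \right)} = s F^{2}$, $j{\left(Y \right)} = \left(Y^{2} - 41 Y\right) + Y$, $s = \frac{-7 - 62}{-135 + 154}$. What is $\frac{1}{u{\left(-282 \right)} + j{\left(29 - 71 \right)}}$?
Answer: $- \frac{19}{5421891} \approx -3.5043 \cdot 10^{-6}$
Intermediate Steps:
$s = - \frac{69}{19} \approx -3.6316$
$j{\left(Y \right)} = Y^{2} - 40 Y$
$u{\left(F \right)} = -9 - \frac{69 F^{2}}{19}$
$\frac{1}{u{\left(-282 \right)} + j{\left(29 - 71 \right)}} = \frac{1}{\left(-9 - \frac{69 \left(-282\right)^{2}}{19}\right) + \left(29 - 71\right) \left(-40 + \left(29 - 71\right)\right)} = \frac{1}{\left(-9 - \frac{5487156}{19}\right) + \left(29 - 71\right) \left(-40 + \left(29 - 71\right)\right)} = \frac{1}{\left(-9 - \frac{5487156}{19}\right) - 42 \left(-40 - 42\right)} = \frac{1}{- \frac{5487327}{19} - -3444} = \frac{1}{- \frac{5487327}{19} + 3444} = \frac{1}{- \frac{5421891}{19}} = - \frac{19}{5421891}$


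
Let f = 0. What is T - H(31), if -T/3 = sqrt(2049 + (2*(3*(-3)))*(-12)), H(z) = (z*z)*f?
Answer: -3*sqrt(2265) ≈ -142.78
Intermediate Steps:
H(z) = 0 (H(z) = (z*z)*0 = z**2*0 = 0)
T = -3*sqrt(2265) (T = -3*sqrt(2049 + (2*(3*(-3)))*(-12)) = -3*sqrt(2049 + (2*(-9))*(-12)) = -3*sqrt(2049 - 18*(-12)) = -3*sqrt(2049 + 216) = -3*sqrt(2265) ≈ -142.78)
T - H(31) = -3*sqrt(2265) - 1*0 = -3*sqrt(2265) + 0 = -3*sqrt(2265)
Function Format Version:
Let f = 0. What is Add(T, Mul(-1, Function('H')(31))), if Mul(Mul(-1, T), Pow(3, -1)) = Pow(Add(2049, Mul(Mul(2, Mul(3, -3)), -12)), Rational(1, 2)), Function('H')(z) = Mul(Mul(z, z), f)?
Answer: Mul(-3, Pow(2265, Rational(1, 2))) ≈ -142.78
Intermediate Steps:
Function('H')(z) = 0 (Function('H')(z) = Mul(Mul(z, z), 0) = Mul(Pow(z, 2), 0) = 0)
T = Mul(-3, Pow(2265, Rational(1, 2))) (T = Mul(-3, Pow(Add(2049, Mul(Mul(2, Mul(3, -3)), -12)), Rational(1, 2))) = Mul(-3, Pow(Add(2049, Mul(Mul(2, -9), -12)), Rational(1, 2))) = Mul(-3, Pow(Add(2049, Mul(-18, -12)), Rational(1, 2))) = Mul(-3, Pow(Add(2049, 216), Rational(1, 2))) = Mul(-3, Pow(2265, Rational(1, 2))) ≈ -142.78)
Add(T, Mul(-1, Function('H')(31))) = Add(Mul(-3, Pow(2265, Rational(1, 2))), Mul(-1, 0)) = Add(Mul(-3, Pow(2265, Rational(1, 2))), 0) = Mul(-3, Pow(2265, Rational(1, 2)))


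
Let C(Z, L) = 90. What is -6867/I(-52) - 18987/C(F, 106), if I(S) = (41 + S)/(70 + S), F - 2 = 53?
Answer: 3638561/330 ≈ 11026.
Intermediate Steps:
F = 55 (F = 2 + 53 = 55)
I(S) = (41 + S)/(70 + S)
-6867/I(-52) - 18987/C(F, 106) = -6867*(70 - 52)/(41 - 52) - 18987/90 = -6867/(-11/18) - 18987*1/90 = -6867/((1/18)*(-11)) - 6329/30 = -6867/(-11/18) - 6329/30 = -6867*(-18/11) - 6329/30 = 123606/11 - 6329/30 = 3638561/330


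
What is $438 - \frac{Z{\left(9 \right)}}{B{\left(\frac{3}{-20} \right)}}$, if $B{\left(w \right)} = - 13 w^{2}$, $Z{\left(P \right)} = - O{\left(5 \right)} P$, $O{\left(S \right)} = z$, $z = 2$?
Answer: $\frac{4894}{13} \approx 376.46$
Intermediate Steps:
$O{\left(S \right)} = 2$
$Z{\left(P \right)} = - 2 P$ ($Z{\left(P \right)} = \left(-1\right) 2 P = - 2 P$)
$438 - \frac{Z{\left(9 \right)}}{B{\left(\frac{3}{-20} \right)}} = 438 - \frac{\left(-2\right) 9}{\left(-13\right) \left(\frac{3}{-20}\right)^{2}} = 438 - - \frac{18}{\left(-13\right) \left(3 \left(- \frac{1}{20}\right)\right)^{2}} = 438 - - \frac{18}{\left(-13\right) \left(- \frac{3}{20}\right)^{2}} = 438 - - \frac{18}{\left(-13\right) \frac{9}{400}} = 438 - - \frac{18}{- \frac{117}{400}} = 438 - \left(-18\right) \left(- \frac{400}{117}\right) = 438 - \frac{800}{13} = \frac{4894}{13}$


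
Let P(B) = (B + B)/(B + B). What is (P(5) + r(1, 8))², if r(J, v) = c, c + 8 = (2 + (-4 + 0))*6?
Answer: 361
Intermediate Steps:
c = -20 (c = -8 + (2 + (-4 + 0))*6 = -8 + (2 - 4)*6 = -8 - 2*6 = -8 - 12 = -20)
P(B) = 1 (P(B) = (2*B)/((2*B)) = (2*B)*(1/(2*B)) = 1)
r(J, v) = -20
(P(5) + r(1, 8))² = (1 - 20)² = (-19)² = 361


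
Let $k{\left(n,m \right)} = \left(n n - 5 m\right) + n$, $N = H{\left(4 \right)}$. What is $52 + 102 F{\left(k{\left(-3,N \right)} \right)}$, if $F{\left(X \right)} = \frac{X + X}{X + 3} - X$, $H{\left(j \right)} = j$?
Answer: $\frac{19136}{11} \approx 1739.6$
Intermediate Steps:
$N = 4$
$k{\left(n,m \right)} = n + n^{2} - 5 m$ ($k{\left(n,m \right)} = \left(n^{2} - 5 m\right) + n = n + n^{2} - 5 m$)
$F{\left(X \right)} = - X + \frac{2 X}{3 + X}$ ($F{\left(X \right)} = \frac{2 X}{3 + X} - X = - X + \frac{2 X}{3 + X}$)
$52 + 102 F{\left(k{\left(-3,N \right)} \right)} = 52 + 102 \left(- \frac{\left(-3 + \left(-3\right)^{2} - 20\right) \left(1 - \left(23 - 9\right)\right)}{3 - \left(23 - 9\right)}\right) = 52 + 102 \left(- \frac{\left(-3 + 9 - 20\right) \left(1 - 14\right)}{3 - 14}\right) = 52 + 102 \left(\left(-1\right) \left(-14\right) \frac{1}{3 - 14} \left(1 - 14\right)\right) = 52 + 102 \left(\left(-1\right) \left(-14\right) \frac{1}{-11} \left(-13\right)\right) = 52 + 102 \left(\left(-1\right) \left(-14\right) \left(- \frac{1}{11}\right) \left(-13\right)\right) = 52 + 102 \cdot \frac{182}{11} = 52 + \frac{18564}{11} = \frac{19136}{11}$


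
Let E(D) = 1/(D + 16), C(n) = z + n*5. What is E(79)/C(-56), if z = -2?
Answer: -1/26790 ≈ -3.7327e-5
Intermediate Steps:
C(n) = -2 + 5*n (C(n) = -2 + n*5 = -2 + 5*n)
E(D) = 1/(16 + D)
E(79)/C(-56) = 1/((16 + 79)*(-2 + 5*(-56))) = 1/(95*(-2 - 280)) = (1/95)/(-282) = (1/95)*(-1/282) = -1/26790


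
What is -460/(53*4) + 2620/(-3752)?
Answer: -142585/49714 ≈ -2.8681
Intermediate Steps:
-460/(53*4) + 2620/(-3752) = -460/212 + 2620*(-1/3752) = -460*1/212 - 655/938 = -115/53 - 655/938 = -142585/49714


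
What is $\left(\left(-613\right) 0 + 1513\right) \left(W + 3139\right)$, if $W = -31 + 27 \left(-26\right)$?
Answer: $3640278$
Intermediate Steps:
$W = -733$ ($W = -31 - 702 = -733$)
$\left(\left(-613\right) 0 + 1513\right) \left(W + 3139\right) = \left(\left(-613\right) 0 + 1513\right) \left(-733 + 3139\right) = \left(0 + 1513\right) 2406 = 1513 \cdot 2406 = 3640278$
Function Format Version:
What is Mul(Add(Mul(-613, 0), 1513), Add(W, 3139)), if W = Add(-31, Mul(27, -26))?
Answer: 3640278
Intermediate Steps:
W = -733 (W = Add(-31, -702) = -733)
Mul(Add(Mul(-613, 0), 1513), Add(W, 3139)) = Mul(Add(Mul(-613, 0), 1513), Add(-733, 3139)) = Mul(Add(0, 1513), 2406) = Mul(1513, 2406) = 3640278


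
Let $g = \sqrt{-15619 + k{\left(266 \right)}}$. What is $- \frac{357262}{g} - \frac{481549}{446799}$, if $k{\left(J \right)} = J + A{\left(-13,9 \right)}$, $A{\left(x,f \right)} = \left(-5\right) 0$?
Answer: $- \frac{481549}{446799} + \frac{357262 i \sqrt{15353}}{15353} \approx -1.0778 + 2883.3 i$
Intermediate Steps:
$A{\left(x,f \right)} = 0$
$k{\left(J \right)} = J$ ($k{\left(J \right)} = J + 0 = J$)
$g = i \sqrt{15353}$ ($g = \sqrt{-15619 + 266} = \sqrt{-15353} = i \sqrt{15353} \approx 123.91 i$)
$- \frac{357262}{g} - \frac{481549}{446799} = - \frac{357262}{i \sqrt{15353}} - \frac{481549}{446799} = - 357262 \left(- \frac{i \sqrt{15353}}{15353}\right) - \frac{481549}{446799} = \frac{357262 i \sqrt{15353}}{15353} - \frac{481549}{446799} = - \frac{481549}{446799} + \frac{357262 i \sqrt{15353}}{15353}$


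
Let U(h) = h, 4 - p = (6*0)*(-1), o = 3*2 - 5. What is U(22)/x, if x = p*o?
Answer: 11/2 ≈ 5.5000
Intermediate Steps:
o = 1 (o = 6 - 5 = 1)
p = 4 (p = 4 - 6*0*(-1) = 4 - 0*(-1) = 4 - 1*0 = 4 + 0 = 4)
x = 4 (x = 4*1 = 4)
U(22)/x = 22/4 = 22*(1/4) = 11/2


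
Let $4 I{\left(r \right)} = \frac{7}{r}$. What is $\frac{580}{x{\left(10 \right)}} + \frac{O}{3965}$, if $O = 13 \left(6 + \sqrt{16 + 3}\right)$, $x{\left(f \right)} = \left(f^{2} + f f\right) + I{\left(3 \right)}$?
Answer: $\frac{73698}{25315} + \frac{\sqrt{19}}{305} \approx 2.9255$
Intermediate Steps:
$I{\left(r \right)} = \frac{7}{4 r}$ ($I{\left(r \right)} = \frac{7 \frac{1}{r}}{4} = \frac{7}{4 r}$)
$x{\left(f \right)} = \frac{7}{12} + 2 f^{2}$ ($x{\left(f \right)} = \left(f^{2} + f f\right) + \frac{7}{4 \cdot 3} = \left(f^{2} + f^{2}\right) + \frac{7}{4} \cdot \frac{1}{3} = 2 f^{2} + \frac{7}{12} = \frac{7}{12} + 2 f^{2}$)
$O = 78 + 13 \sqrt{19}$ ($O = 13 \left(6 + \sqrt{19}\right) = 78 + 13 \sqrt{19} \approx 134.67$)
$\frac{580}{x{\left(10 \right)}} + \frac{O}{3965} = \frac{580}{\frac{7}{12} + 2 \cdot 10^{2}} + \frac{78 + 13 \sqrt{19}}{3965} = \frac{580}{\frac{7}{12} + 2 \cdot 100} + \left(78 + 13 \sqrt{19}\right) \frac{1}{3965} = \frac{580}{\frac{7}{12} + 200} + \left(\frac{6}{305} + \frac{\sqrt{19}}{305}\right) = \frac{580}{\frac{2407}{12}} + \left(\frac{6}{305} + \frac{\sqrt{19}}{305}\right) = 580 \cdot \frac{12}{2407} + \left(\frac{6}{305} + \frac{\sqrt{19}}{305}\right) = \frac{240}{83} + \left(\frac{6}{305} + \frac{\sqrt{19}}{305}\right) = \frac{73698}{25315} + \frac{\sqrt{19}}{305}$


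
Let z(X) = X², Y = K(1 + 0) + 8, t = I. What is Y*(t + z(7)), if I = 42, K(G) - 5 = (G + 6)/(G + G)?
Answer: 3003/2 ≈ 1501.5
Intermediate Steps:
K(G) = 5 + (6 + G)/(2*G) (K(G) = 5 + (G + 6)/(G + G) = 5 + (6 + G)/((2*G)) = 5 + (6 + G)*(1/(2*G)) = 5 + (6 + G)/(2*G))
t = 42
Y = 33/2 (Y = (11/2 + 3/(1 + 0)) + 8 = (11/2 + 3/1) + 8 = (11/2 + 3*1) + 8 = (11/2 + 3) + 8 = 17/2 + 8 = 33/2 ≈ 16.500)
Y*(t + z(7)) = 33*(42 + 7²)/2 = 33*(42 + 49)/2 = (33/2)*91 = 3003/2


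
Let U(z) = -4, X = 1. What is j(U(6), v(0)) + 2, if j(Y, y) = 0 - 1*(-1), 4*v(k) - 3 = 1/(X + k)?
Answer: 3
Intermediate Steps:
v(k) = 3/4 + 1/(4*(1 + k))
j(Y, y) = 1 (j(Y, y) = 0 + 1 = 1)
j(U(6), v(0)) + 2 = 1 + 2 = 3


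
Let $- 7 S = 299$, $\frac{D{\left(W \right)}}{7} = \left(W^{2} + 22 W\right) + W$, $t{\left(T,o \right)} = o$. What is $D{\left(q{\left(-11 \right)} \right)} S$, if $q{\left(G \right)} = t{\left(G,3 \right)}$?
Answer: $-23322$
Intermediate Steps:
$q{\left(G \right)} = 3$
$D{\left(W \right)} = 7 W^{2} + 161 W$ ($D{\left(W \right)} = 7 \left(\left(W^{2} + 22 W\right) + W\right) = 7 \left(W^{2} + 23 W\right) = 7 W^{2} + 161 W$)
$S = - \frac{299}{7}$ ($S = \left(- \frac{1}{7}\right) 299 = - \frac{299}{7} \approx -42.714$)
$D{\left(q{\left(-11 \right)} \right)} S = 7 \cdot 3 \left(23 + 3\right) \left(- \frac{299}{7}\right) = 7 \cdot 3 \cdot 26 \left(- \frac{299}{7}\right) = 546 \left(- \frac{299}{7}\right) = -23322$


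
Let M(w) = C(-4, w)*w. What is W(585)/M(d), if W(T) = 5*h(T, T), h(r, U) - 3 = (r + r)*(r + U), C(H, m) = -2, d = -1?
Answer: 6844515/2 ≈ 3.4223e+6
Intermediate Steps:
h(r, U) = 3 + 2*r*(U + r) (h(r, U) = 3 + (r + r)*(r + U) = 3 + (2*r)*(U + r) = 3 + 2*r*(U + r))
M(w) = -2*w
W(T) = 15 + 20*T² (W(T) = 5*(3 + 2*T² + 2*T*T) = 5*(3 + 2*T² + 2*T²) = 5*(3 + 4*T²) = 15 + 20*T²)
W(585)/M(d) = (15 + 20*585²)/((-2*(-1))) = (15 + 20*342225)/2 = (15 + 6844500)/2 = (½)*6844515 = 6844515/2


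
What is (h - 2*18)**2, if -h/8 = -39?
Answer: 76176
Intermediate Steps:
h = 312 (h = -8*(-39) = 312)
(h - 2*18)**2 = (312 - 2*18)**2 = (312 - 36)**2 = 276**2 = 76176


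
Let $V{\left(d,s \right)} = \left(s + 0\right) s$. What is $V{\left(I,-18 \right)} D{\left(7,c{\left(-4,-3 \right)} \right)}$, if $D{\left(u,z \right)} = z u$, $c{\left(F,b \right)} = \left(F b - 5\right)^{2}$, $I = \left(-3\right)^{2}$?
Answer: $111132$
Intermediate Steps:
$I = 9$
$V{\left(d,s \right)} = s^{2}$ ($V{\left(d,s \right)} = s s = s^{2}$)
$c{\left(F,b \right)} = \left(-5 + F b\right)^{2}$
$D{\left(u,z \right)} = u z$
$V{\left(I,-18 \right)} D{\left(7,c{\left(-4,-3 \right)} \right)} = \left(-18\right)^{2} \cdot 7 \left(-5 - -12\right)^{2} = 324 \cdot 7 \left(-5 + 12\right)^{2} = 324 \cdot 7 \cdot 7^{2} = 324 \cdot 7 \cdot 49 = 324 \cdot 343 = 111132$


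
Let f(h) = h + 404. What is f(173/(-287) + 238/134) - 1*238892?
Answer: -4585863190/19229 ≈ -2.3849e+5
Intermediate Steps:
f(h) = 404 + h
f(173/(-287) + 238/134) - 1*238892 = (404 + (173/(-287) + 238/134)) - 1*238892 = (404 + (173*(-1/287) + 238*(1/134))) - 238892 = (404 + (-173/287 + 119/67)) - 238892 = (404 + 22562/19229) - 238892 = 7791078/19229 - 238892 = -4585863190/19229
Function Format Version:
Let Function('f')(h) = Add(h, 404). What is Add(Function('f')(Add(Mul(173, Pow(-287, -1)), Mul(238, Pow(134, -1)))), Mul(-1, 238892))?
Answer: Rational(-4585863190, 19229) ≈ -2.3849e+5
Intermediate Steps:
Function('f')(h) = Add(404, h)
Add(Function('f')(Add(Mul(173, Pow(-287, -1)), Mul(238, Pow(134, -1)))), Mul(-1, 238892)) = Add(Add(404, Add(Mul(173, Pow(-287, -1)), Mul(238, Pow(134, -1)))), Mul(-1, 238892)) = Add(Add(404, Add(Mul(173, Rational(-1, 287)), Mul(238, Rational(1, 134)))), -238892) = Add(Add(404, Add(Rational(-173, 287), Rational(119, 67))), -238892) = Add(Add(404, Rational(22562, 19229)), -238892) = Add(Rational(7791078, 19229), -238892) = Rational(-4585863190, 19229)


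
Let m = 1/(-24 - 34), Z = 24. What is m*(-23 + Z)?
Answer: -1/58 ≈ -0.017241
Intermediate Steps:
m = -1/58 (m = 1/(-58) = -1/58 ≈ -0.017241)
m*(-23 + Z) = -(-23 + 24)/58 = -1/58*1 = -1/58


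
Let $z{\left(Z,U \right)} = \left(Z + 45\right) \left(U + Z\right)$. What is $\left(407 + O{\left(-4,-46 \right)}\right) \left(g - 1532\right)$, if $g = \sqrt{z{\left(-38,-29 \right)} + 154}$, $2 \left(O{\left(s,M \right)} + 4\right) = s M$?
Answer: $-758340 + 1485 i \sqrt{35} \approx -7.5834 \cdot 10^{5} + 8785.4 i$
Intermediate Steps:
$O{\left(s,M \right)} = -4 + \frac{M s}{2}$ ($O{\left(s,M \right)} = -4 + \frac{s M}{2} = -4 + \frac{M s}{2}$)
$z{\left(Z,U \right)} = \left(45 + Z\right) \left(U + Z\right)$
$g = 3 i \sqrt{35}$ ($g = \sqrt{\left(\left(-38\right)^{2} + 45 \left(-29\right) + 45 \left(-38\right) - -1102\right) + 154} = \sqrt{\left(1444 - 1305 - 1710 + 1102\right) + 154} = \sqrt{-469 + 154} = \sqrt{-315} = 3 i \sqrt{35} \approx 17.748 i$)
$\left(407 + O{\left(-4,-46 \right)}\right) \left(g - 1532\right) = \left(407 - \left(4 + 23 \left(-4\right)\right)\right) \left(3 i \sqrt{35} - 1532\right) = \left(407 + \left(-4 + 92\right)\right) \left(-1532 + 3 i \sqrt{35}\right) = \left(407 + 88\right) \left(-1532 + 3 i \sqrt{35}\right) = 495 \left(-1532 + 3 i \sqrt{35}\right) = -758340 + 1485 i \sqrt{35}$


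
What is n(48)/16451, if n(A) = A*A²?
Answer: 110592/16451 ≈ 6.7225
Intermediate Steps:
n(A) = A³
n(48)/16451 = 48³/16451 = 110592*(1/16451) = 110592/16451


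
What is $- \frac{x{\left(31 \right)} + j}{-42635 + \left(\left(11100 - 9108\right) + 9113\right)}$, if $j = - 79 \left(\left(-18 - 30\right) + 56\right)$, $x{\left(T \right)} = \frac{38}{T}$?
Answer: $- \frac{3259}{162905} \approx -0.020006$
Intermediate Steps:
$j = -632$ ($j = - 79 \left(\left(-18 - 30\right) + 56\right) = - 79 \left(-48 + 56\right) = \left(-79\right) 8 = -632$)
$- \frac{x{\left(31 \right)} + j}{-42635 + \left(\left(11100 - 9108\right) + 9113\right)} = - \frac{\frac{38}{31} - 632}{-42635 + \left(\left(11100 - 9108\right) + 9113\right)} = - \frac{38 \cdot \frac{1}{31} - 632}{-42635 + \left(1992 + 9113\right)} = - \frac{\frac{38}{31} - 632}{-42635 + 11105} = - \frac{-19554}{31 \left(-31530\right)} = - \frac{\left(-19554\right) \left(-1\right)}{31 \cdot 31530} = \left(-1\right) \frac{3259}{162905} = - \frac{3259}{162905}$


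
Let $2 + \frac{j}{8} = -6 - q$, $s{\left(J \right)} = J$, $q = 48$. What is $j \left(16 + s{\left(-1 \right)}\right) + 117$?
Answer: $-6603$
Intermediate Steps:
$j = -448$ ($j = -16 + 8 \left(-6 - 48\right) = -16 + 8 \left(-54\right) = -16 - 432 = -448$)
$j \left(16 + s{\left(-1 \right)}\right) + 117 = - 448 \left(16 - 1\right) + 117 = \left(-448\right) 15 + 117 = -6720 + 117 = -6603$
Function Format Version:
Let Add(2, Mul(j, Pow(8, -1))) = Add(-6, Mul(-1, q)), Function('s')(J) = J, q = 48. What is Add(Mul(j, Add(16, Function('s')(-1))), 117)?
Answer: -6603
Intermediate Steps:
j = -448 (j = Add(-16, Mul(8, Add(-6, Mul(-1, 48)))) = Add(-16, Mul(8, Add(-6, -48))) = Add(-16, Mul(8, -54)) = Add(-16, -432) = -448)
Add(Mul(j, Add(16, Function('s')(-1))), 117) = Add(Mul(-448, Add(16, -1)), 117) = Add(Mul(-448, 15), 117) = Add(-6720, 117) = -6603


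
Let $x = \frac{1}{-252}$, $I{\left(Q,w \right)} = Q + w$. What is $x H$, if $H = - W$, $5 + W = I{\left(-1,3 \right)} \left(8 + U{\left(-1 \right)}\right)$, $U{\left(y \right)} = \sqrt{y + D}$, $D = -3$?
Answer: $\frac{11}{252} + \frac{i}{63} \approx 0.043651 + 0.015873 i$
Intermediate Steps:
$U{\left(y \right)} = \sqrt{-3 + y}$ ($U{\left(y \right)} = \sqrt{y - 3} = \sqrt{-3 + y}$)
$W = 11 + 4 i$ ($W = -5 + \left(-1 + 3\right) \left(8 + \sqrt{-3 - 1}\right) = -5 + 2 \left(8 + \sqrt{-4}\right) = -5 + 2 \left(8 + 2 i\right) = -5 + \left(16 + 4 i\right) = 11 + 4 i \approx 11.0 + 4.0 i$)
$H = -11 - 4 i$ ($H = - (11 + 4 i) = -11 - 4 i \approx -11.0 - 4.0 i$)
$x = - \frac{1}{252} \approx -0.0039683$
$x H = - \frac{-11 - 4 i}{252} = \frac{11}{252} + \frac{i}{63}$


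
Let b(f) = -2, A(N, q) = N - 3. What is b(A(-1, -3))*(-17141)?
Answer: 34282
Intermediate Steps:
A(N, q) = -3 + N
b(A(-1, -3))*(-17141) = -2*(-17141) = 34282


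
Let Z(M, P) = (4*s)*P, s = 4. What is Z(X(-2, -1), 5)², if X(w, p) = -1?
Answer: 6400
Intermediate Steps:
Z(M, P) = 16*P (Z(M, P) = (4*4)*P = 16*P)
Z(X(-2, -1), 5)² = (16*5)² = 80² = 6400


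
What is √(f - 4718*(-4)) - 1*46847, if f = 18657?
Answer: -46847 + √37529 ≈ -46653.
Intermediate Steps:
√(f - 4718*(-4)) - 1*46847 = √(18657 - 4718*(-4)) - 1*46847 = √(18657 + 18872) - 46847 = √37529 - 46847 = -46847 + √37529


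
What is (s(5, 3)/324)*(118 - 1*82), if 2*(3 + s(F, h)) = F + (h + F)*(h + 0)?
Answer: 23/18 ≈ 1.2778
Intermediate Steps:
s(F, h) = -3 + F/2 + h*(F + h)/2 (s(F, h) = -3 + (F + (h + F)*(h + 0))/2 = -3 + (F + (F + h)*h)/2 = -3 + (F + h*(F + h))/2 = -3 + (F/2 + h*(F + h)/2) = -3 + F/2 + h*(F + h)/2)
(s(5, 3)/324)*(118 - 1*82) = ((-3 + (½)*5 + (½)*3² + (½)*5*3)/324)*(118 - 1*82) = ((-3 + 5/2 + (½)*9 + 15/2)*(1/324))*(118 - 82) = ((-3 + 5/2 + 9/2 + 15/2)*(1/324))*36 = ((23/2)*(1/324))*36 = (23/648)*36 = 23/18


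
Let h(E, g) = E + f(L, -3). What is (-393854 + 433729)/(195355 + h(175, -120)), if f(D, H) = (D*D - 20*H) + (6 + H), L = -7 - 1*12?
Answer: 3625/17814 ≈ 0.20349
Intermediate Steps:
L = -19 (L = -7 - 12 = -19)
f(D, H) = 6 + D² - 19*H (f(D, H) = (D² - 20*H) + (6 + H) = 6 + D² - 19*H)
h(E, g) = 424 + E (h(E, g) = E + (6 + (-19)² - 19*(-3)) = E + (6 + 361 + 57) = E + 424 = 424 + E)
(-393854 + 433729)/(195355 + h(175, -120)) = (-393854 + 433729)/(195355 + (424 + 175)) = 39875/(195355 + 599) = 39875/195954 = 39875*(1/195954) = 3625/17814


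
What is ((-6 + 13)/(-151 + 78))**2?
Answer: 49/5329 ≈ 0.0091950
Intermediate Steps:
((-6 + 13)/(-151 + 78))**2 = (7/(-73))**2 = (7*(-1/73))**2 = (-7/73)**2 = 49/5329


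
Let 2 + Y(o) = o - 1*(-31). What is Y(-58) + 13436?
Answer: 13407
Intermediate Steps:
Y(o) = 29 + o (Y(o) = -2 + (o - 1*(-31)) = -2 + (o + 31) = -2 + (31 + o) = 29 + o)
Y(-58) + 13436 = (29 - 58) + 13436 = -29 + 13436 = 13407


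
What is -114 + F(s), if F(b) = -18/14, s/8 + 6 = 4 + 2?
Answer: -807/7 ≈ -115.29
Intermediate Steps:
s = 0 (s = -48 + 8*(4 + 2) = -48 + 8*6 = -48 + 48 = 0)
F(b) = -9/7 (F(b) = -18*1/14 = -9/7)
-114 + F(s) = -114 - 9/7 = -807/7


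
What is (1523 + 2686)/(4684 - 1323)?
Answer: 4209/3361 ≈ 1.2523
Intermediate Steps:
(1523 + 2686)/(4684 - 1323) = 4209/3361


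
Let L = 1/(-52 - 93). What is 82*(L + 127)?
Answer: 1509948/145 ≈ 10413.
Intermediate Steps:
L = -1/145 (L = 1/(-145) = -1/145 ≈ -0.0068966)
82*(L + 127) = 82*(-1/145 + 127) = 82*(18414/145) = 1509948/145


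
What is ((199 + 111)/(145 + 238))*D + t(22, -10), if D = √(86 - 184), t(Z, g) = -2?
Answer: -2 + 2170*I*√2/383 ≈ -2.0 + 8.0126*I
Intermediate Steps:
D = 7*I*√2 (D = √(-98) = 7*I*√2 ≈ 9.8995*I)
((199 + 111)/(145 + 238))*D + t(22, -10) = ((199 + 111)/(145 + 238))*(7*I*√2) - 2 = (310/383)*(7*I*√2) - 2 = (310*(1/383))*(7*I*√2) - 2 = 310*(7*I*√2)/383 - 2 = 2170*I*√2/383 - 2 = -2 + 2170*I*√2/383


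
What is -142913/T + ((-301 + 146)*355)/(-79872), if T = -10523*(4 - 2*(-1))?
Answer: 827161977/280164352 ≈ 2.9524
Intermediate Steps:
T = -63138 (T = -10523*(4 + 2) = -10523*6 = -63138)
-142913/T + ((-301 + 146)*355)/(-79872) = -142913/(-63138) + ((-301 + 146)*355)/(-79872) = -142913*(-1/63138) - 155*355*(-1/79872) = 142913/63138 - 55025*(-1/79872) = 142913/63138 + 55025/79872 = 827161977/280164352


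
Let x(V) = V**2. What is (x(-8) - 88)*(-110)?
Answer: 2640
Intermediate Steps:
(x(-8) - 88)*(-110) = ((-8)**2 - 88)*(-110) = (64 - 88)*(-110) = -24*(-110) = 2640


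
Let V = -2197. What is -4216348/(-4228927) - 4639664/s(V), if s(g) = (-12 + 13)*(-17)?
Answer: 19620872038444/71891759 ≈ 2.7292e+5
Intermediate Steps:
s(g) = -17 (s(g) = 1*(-17) = -17)
-4216348/(-4228927) - 4639664/s(V) = -4216348/(-4228927) - 4639664/(-17) = -4216348*(-1/4228927) - 4639664*(-1/17) = 4216348/4228927 + 4639664/17 = 19620872038444/71891759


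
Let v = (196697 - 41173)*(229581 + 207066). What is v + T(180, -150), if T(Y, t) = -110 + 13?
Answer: 67909087931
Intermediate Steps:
T(Y, t) = -97
v = 67909088028 (v = 155524*436647 = 67909088028)
v + T(180, -150) = 67909088028 - 97 = 67909087931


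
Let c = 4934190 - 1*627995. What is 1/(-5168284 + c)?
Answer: -1/862089 ≈ -1.1600e-6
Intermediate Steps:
c = 4306195 (c = 4934190 - 627995 = 4306195)
1/(-5168284 + c) = 1/(-5168284 + 4306195) = 1/(-862089) = -1/862089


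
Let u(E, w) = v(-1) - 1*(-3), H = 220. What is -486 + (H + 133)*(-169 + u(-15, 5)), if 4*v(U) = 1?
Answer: -235983/4 ≈ -58996.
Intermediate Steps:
v(U) = 1/4 (v(U) = (1/4)*1 = 1/4)
u(E, w) = 13/4 (u(E, w) = 1/4 - 1*(-3) = 1/4 + 3 = 13/4)
-486 + (H + 133)*(-169 + u(-15, 5)) = -486 + (220 + 133)*(-169 + 13/4) = -486 + 353*(-663/4) = -486 - 234039/4 = -235983/4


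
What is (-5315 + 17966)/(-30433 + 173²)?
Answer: -4217/168 ≈ -25.101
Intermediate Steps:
(-5315 + 17966)/(-30433 + 173²) = 12651/(-30433 + 29929) = 12651/(-504) = 12651*(-1/504) = -4217/168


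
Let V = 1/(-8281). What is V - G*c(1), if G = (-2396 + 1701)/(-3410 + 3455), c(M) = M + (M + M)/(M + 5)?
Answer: 4604209/223587 ≈ 20.592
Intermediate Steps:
V = -1/8281 ≈ -0.00012076
c(M) = M + 2*M/(5 + M) (c(M) = M + (2*M)/(5 + M) = M + 2*M/(5 + M))
G = -139/9 (G = -695/45 = -695*1/45 = -139/9 ≈ -15.444)
V - G*c(1) = -1/8281 - (-139)*1*(7 + 1)/(5 + 1)/9 = -1/8281 - (-139)*1*8/6/9 = -1/8281 - (-139)*1*(⅙)*8/9 = -1/8281 - (-139)*4/(9*3) = -1/8281 - 1*(-556/27) = -1/8281 + 556/27 = 4604209/223587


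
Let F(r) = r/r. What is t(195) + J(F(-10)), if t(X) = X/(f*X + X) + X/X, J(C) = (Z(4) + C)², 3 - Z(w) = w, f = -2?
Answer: 0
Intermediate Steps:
Z(w) = 3 - w
F(r) = 1
J(C) = (-1 + C)² (J(C) = ((3 - 1*4) + C)² = ((3 - 4) + C)² = (-1 + C)²)
t(X) = 0 (t(X) = X/(-2*X + X) + X/X = X/((-X)) + 1 = X*(-1/X) + 1 = -1 + 1 = 0)
t(195) + J(F(-10)) = 0 + (-1 + 1)² = 0 + 0² = 0 + 0 = 0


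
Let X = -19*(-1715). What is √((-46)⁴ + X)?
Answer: √4510041 ≈ 2123.7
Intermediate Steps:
X = 32585
√((-46)⁴ + X) = √((-46)⁴ + 32585) = √(4477456 + 32585) = √4510041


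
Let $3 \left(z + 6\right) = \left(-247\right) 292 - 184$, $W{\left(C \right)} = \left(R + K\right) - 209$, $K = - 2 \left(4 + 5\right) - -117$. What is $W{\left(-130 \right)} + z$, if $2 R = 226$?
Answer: $- \frac{72317}{3} \approx -24106.0$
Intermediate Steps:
$R = 113$ ($R = \frac{1}{2} \cdot 226 = 113$)
$K = 99$ ($K = \left(-2\right) 9 + 117 = -18 + 117 = 99$)
$W{\left(C \right)} = 3$ ($W{\left(C \right)} = \left(113 + 99\right) - 209 = 212 - 209 = 3$)
$z = - \frac{72326}{3}$ ($z = -6 + \frac{\left(-247\right) 292 - 184}{3} = -6 + \frac{-72124 - 184}{3} = -6 + \frac{1}{3} \left(-72308\right) = -6 - \frac{72308}{3} = - \frac{72326}{3} \approx -24109.0$)
$W{\left(-130 \right)} + z = 3 - \frac{72326}{3} = - \frac{72317}{3}$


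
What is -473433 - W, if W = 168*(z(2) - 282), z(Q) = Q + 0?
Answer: -426393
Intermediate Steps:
z(Q) = Q
W = -47040 (W = 168*(2 - 282) = 168*(-280) = -47040)
-473433 - W = -473433 - 1*(-47040) = -473433 + 47040 = -426393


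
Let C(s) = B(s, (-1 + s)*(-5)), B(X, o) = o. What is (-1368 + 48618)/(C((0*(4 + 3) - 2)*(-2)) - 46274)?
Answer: -47250/46289 ≈ -1.0208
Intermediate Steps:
C(s) = 5 - 5*s (C(s) = (-1 + s)*(-5) = 5 - 5*s)
(-1368 + 48618)/(C((0*(4 + 3) - 2)*(-2)) - 46274) = (-1368 + 48618)/((5 - 5*(0*(4 + 3) - 2)*(-2)) - 46274) = 47250/((5 - 5*(0*7 - 2)*(-2)) - 46274) = 47250/((5 - 5*(0 - 2)*(-2)) - 46274) = 47250/((5 - (-10)*(-2)) - 46274) = 47250/((5 - 5*4) - 46274) = 47250/((5 - 20) - 46274) = 47250/(-15 - 46274) = 47250/(-46289) = 47250*(-1/46289) = -47250/46289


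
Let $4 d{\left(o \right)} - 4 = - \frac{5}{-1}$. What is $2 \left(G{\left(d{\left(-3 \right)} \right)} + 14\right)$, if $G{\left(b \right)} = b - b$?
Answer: $28$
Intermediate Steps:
$d{\left(o \right)} = \frac{9}{4}$ ($d{\left(o \right)} = 1 + \frac{\left(-5\right) \frac{1}{-1}}{4} = 1 + \frac{\left(-5\right) \left(-1\right)}{4} = 1 + \frac{1}{4} \cdot 5 = 1 + \frac{5}{4} = \frac{9}{4}$)
$G{\left(b \right)} = 0$
$2 \left(G{\left(d{\left(-3 \right)} \right)} + 14\right) = 2 \left(0 + 14\right) = 2 \cdot 14 = 28$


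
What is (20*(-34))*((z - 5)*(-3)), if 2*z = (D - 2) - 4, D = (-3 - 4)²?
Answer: 33660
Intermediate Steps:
D = 49 (D = (-7)² = 49)
z = 43/2 (z = ((49 - 2) - 4)/2 = (47 - 4)/2 = (½)*43 = 43/2 ≈ 21.500)
(20*(-34))*((z - 5)*(-3)) = (20*(-34))*((43/2 - 5)*(-3)) = -11220*(-3) = -680*(-99/2) = 33660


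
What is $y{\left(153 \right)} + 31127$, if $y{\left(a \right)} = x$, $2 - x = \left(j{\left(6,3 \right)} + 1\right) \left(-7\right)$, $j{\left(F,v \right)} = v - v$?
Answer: $31136$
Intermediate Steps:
$j{\left(F,v \right)} = 0$
$x = 9$ ($x = 2 - \left(0 + 1\right) \left(-7\right) = 2 - 1 \left(-7\right) = 2 - -7 = 2 + 7 = 9$)
$y{\left(a \right)} = 9$
$y{\left(153 \right)} + 31127 = 9 + 31127 = 31136$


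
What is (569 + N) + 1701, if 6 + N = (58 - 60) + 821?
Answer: 3083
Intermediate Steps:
N = 813 (N = -6 + ((58 - 60) + 821) = -6 + (-2 + 821) = -6 + 819 = 813)
(569 + N) + 1701 = (569 + 813) + 1701 = 1382 + 1701 = 3083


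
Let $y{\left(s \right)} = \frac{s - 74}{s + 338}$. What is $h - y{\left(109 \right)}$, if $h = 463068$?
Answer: $\frac{206991361}{447} \approx 4.6307 \cdot 10^{5}$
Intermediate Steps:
$y{\left(s \right)} = \frac{-74 + s}{338 + s}$
$h - y{\left(109 \right)} = 463068 - \frac{-74 + 109}{338 + 109} = 463068 - \frac{1}{447} \cdot 35 = 463068 - \frac{35}{447} = \frac{206991361}{447}$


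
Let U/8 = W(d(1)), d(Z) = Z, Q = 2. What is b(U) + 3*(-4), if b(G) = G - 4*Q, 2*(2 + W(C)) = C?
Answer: -32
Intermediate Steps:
W(C) = -2 + C/2
U = -12 (U = 8*(-2 + (½)*1) = 8*(-2 + ½) = 8*(-3/2) = -12)
b(G) = -8 + G (b(G) = G - 4*2 = G - 8 = -8 + G)
b(U) + 3*(-4) = (-8 - 12) + 3*(-4) = -20 - 12 = -32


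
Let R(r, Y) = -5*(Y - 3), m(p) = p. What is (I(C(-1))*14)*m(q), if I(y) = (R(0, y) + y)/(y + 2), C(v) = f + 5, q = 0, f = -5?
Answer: 0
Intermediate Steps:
C(v) = 0 (C(v) = -5 + 5 = 0)
R(r, Y) = 15 - 5*Y (R(r, Y) = -5*(-3 + Y) = 15 - 5*Y)
I(y) = (15 - 4*y)/(2 + y) (I(y) = ((15 - 5*y) + y)/(y + 2) = (15 - 4*y)/(2 + y))
(I(C(-1))*14)*m(q) = (((15 - 4*0)/(2 + 0))*14)*0 = (((15 + 0)/2)*14)*0 = (((1/2)*15)*14)*0 = ((15/2)*14)*0 = 105*0 = 0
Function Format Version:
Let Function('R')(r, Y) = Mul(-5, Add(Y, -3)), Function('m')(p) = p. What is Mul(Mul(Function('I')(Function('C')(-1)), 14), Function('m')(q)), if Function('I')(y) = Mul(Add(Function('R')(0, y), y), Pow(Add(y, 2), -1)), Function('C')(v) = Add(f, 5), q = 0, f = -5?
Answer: 0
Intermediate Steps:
Function('C')(v) = 0 (Function('C')(v) = Add(-5, 5) = 0)
Function('R')(r, Y) = Add(15, Mul(-5, Y)) (Function('R')(r, Y) = Mul(-5, Add(-3, Y)) = Add(15, Mul(-5, Y)))
Function('I')(y) = Mul(Pow(Add(2, y), -1), Add(15, Mul(-4, y))) (Function('I')(y) = Mul(Add(Add(15, Mul(-5, y)), y), Pow(Add(y, 2), -1)) = Mul(Add(15, Mul(-4, y)), Pow(Add(2, y), -1)) = Mul(Pow(Add(2, y), -1), Add(15, Mul(-4, y))))
Mul(Mul(Function('I')(Function('C')(-1)), 14), Function('m')(q)) = Mul(Mul(Mul(Pow(Add(2, 0), -1), Add(15, Mul(-4, 0))), 14), 0) = Mul(Mul(Mul(Pow(2, -1), Add(15, 0)), 14), 0) = Mul(Mul(Mul(Rational(1, 2), 15), 14), 0) = Mul(Mul(Rational(15, 2), 14), 0) = Mul(105, 0) = 0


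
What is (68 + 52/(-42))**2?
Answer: 1965604/441 ≈ 4457.1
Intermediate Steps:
(68 + 52/(-42))**2 = (68 + 52*(-1/42))**2 = (68 - 26/21)**2 = (1402/21)**2 = 1965604/441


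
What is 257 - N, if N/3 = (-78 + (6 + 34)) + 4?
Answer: 359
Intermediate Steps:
N = -102 (N = 3*((-78 + (6 + 34)) + 4) = 3*((-78 + 40) + 4) = 3*(-38 + 4) = 3*(-34) = -102)
257 - N = 257 - 1*(-102) = 257 + 102 = 359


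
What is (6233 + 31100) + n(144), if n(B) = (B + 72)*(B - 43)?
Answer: 59149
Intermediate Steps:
n(B) = (-43 + B)*(72 + B) (n(B) = (72 + B)*(-43 + B) = (-43 + B)*(72 + B))
(6233 + 31100) + n(144) = (6233 + 31100) + (-3096 + 144² + 29*144) = 37333 + (-3096 + 20736 + 4176) = 37333 + 21816 = 59149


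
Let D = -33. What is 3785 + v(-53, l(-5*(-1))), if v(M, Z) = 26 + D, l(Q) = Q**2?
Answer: 3778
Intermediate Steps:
v(M, Z) = -7 (v(M, Z) = 26 - 33 = -7)
3785 + v(-53, l(-5*(-1))) = 3785 - 7 = 3778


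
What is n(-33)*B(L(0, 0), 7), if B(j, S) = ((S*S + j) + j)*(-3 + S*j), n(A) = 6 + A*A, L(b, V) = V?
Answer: -160965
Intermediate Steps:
n(A) = 6 + A**2
B(j, S) = (-3 + S*j)*(S**2 + 2*j) (B(j, S) = ((S**2 + j) + j)*(-3 + S*j) = ((j + S**2) + j)*(-3 + S*j) = (S**2 + 2*j)*(-3 + S*j) = (-3 + S*j)*(S**2 + 2*j))
n(-33)*B(L(0, 0), 7) = (6 + (-33)**2)*(-6*0 - 3*7**2 + 0*7**3 + 2*7*0**2) = (6 + 1089)*(0 - 3*49 + 0*343 + 2*7*0) = 1095*(0 - 147 + 0 + 0) = 1095*(-147) = -160965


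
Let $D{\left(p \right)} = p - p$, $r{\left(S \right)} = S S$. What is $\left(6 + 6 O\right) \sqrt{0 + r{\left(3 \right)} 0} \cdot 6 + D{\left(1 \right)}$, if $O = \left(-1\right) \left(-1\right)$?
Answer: $0$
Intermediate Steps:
$r{\left(S \right)} = S^{2}$
$D{\left(p \right)} = 0$
$O = 1$
$\left(6 + 6 O\right) \sqrt{0 + r{\left(3 \right)} 0} \cdot 6 + D{\left(1 \right)} = \left(6 + 6 \cdot 1\right) \sqrt{0 + 3^{2} \cdot 0} \cdot 6 + 0 = \left(6 + 6\right) \sqrt{0 + 9 \cdot 0} \cdot 6 + 0 = 12 \sqrt{0 + 0} \cdot 6 + 0 = 12 \sqrt{0} \cdot 6 + 0 = 12 \cdot 0 \cdot 6 + 0 = 0 \cdot 6 + 0 = 0 + 0 = 0$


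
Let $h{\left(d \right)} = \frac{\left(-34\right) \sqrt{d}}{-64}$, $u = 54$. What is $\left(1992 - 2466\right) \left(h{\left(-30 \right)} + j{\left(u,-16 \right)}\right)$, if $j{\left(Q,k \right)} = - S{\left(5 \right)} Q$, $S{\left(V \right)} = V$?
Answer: $127980 - \frac{4029 i \sqrt{30}}{16} \approx 1.2798 \cdot 10^{5} - 1379.2 i$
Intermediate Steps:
$j{\left(Q,k \right)} = - 5 Q$ ($j{\left(Q,k \right)} = \left(-1\right) 5 Q = - 5 Q$)
$h{\left(d \right)} = \frac{17 \sqrt{d}}{32}$ ($h{\left(d \right)} = - 34 \sqrt{d} \left(- \frac{1}{64}\right) = \frac{17 \sqrt{d}}{32}$)
$\left(1992 - 2466\right) \left(h{\left(-30 \right)} + j{\left(u,-16 \right)}\right) = \left(1992 - 2466\right) \left(\frac{17 \sqrt{-30}}{32} - 270\right) = - 474 \left(\frac{17 i \sqrt{30}}{32} - 270\right) = - 474 \left(-270 + \frac{17 i \sqrt{30}}{32}\right) = 127980 - \frac{4029 i \sqrt{30}}{16}$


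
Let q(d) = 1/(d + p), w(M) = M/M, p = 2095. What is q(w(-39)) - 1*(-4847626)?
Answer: 10160624097/2096 ≈ 4.8476e+6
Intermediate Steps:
w(M) = 1
q(d) = 1/(2095 + d) (q(d) = 1/(d + 2095) = 1/(2095 + d))
q(w(-39)) - 1*(-4847626) = 1/(2095 + 1) - 1*(-4847626) = 1/2096 + 4847626 = 10160624097/2096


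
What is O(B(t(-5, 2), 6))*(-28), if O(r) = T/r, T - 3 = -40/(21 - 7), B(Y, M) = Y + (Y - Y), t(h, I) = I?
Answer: -2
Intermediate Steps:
B(Y, M) = Y (B(Y, M) = Y + 0 = Y)
T = ⅐ (T = 3 - 40/(21 - 7) = 3 - 40/14 = 3 - 40*1/14 = 3 - 20/7 = ⅐ ≈ 0.14286)
O(r) = 1/(7*r)
O(B(t(-5, 2), 6))*(-28) = ((⅐)/2)*(-28) = ((⅐)*(½))*(-28) = (1/14)*(-28) = -2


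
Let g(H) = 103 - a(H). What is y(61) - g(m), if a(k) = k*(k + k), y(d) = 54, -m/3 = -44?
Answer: 34799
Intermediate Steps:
m = 132 (m = -3*(-44) = 132)
a(k) = 2*k² (a(k) = k*(2*k) = 2*k²)
g(H) = 103 - 2*H²
y(61) - g(m) = 54 - (103 - 2*132²) = 54 - (103 - 2*17424) = 54 - (103 - 34848) = 54 - 1*(-34745) = 54 + 34745 = 34799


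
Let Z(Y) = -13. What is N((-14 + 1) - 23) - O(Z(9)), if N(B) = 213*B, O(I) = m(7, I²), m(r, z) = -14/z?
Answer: -1295878/169 ≈ -7667.9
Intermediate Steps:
O(I) = -14/I²
N((-14 + 1) - 23) - O(Z(9)) = 213*((-14 + 1) - 23) - (-14)/(-13)² = 213*(-13 - 23) - (-14)/169 = 213*(-36) - 1*(-14/169) = -7668 + 14/169 = -1295878/169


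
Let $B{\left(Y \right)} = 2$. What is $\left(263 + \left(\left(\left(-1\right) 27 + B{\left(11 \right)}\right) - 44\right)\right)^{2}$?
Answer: $37636$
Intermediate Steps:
$\left(263 + \left(\left(\left(-1\right) 27 + B{\left(11 \right)}\right) - 44\right)\right)^{2} = \left(263 + \left(\left(\left(-1\right) 27 + 2\right) - 44\right)\right)^{2} = \left(263 + \left(\left(-27 + 2\right) - 44\right)\right)^{2} = \left(263 - 69\right)^{2} = 194^{2} = 37636$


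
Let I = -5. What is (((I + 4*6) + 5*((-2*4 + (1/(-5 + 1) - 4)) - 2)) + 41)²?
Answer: 2025/16 ≈ 126.56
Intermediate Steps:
(((I + 4*6) + 5*((-2*4 + (1/(-5 + 1) - 4)) - 2)) + 41)² = (((-5 + 4*6) + 5*((-2*4 + (1/(-5 + 1) - 4)) - 2)) + 41)² = (((-5 + 24) + 5*((-8 + (1/(-4) - 4)) - 2)) + 41)² = ((19 + 5*((-8 + (-¼ - 4)) - 2)) + 41)² = ((19 + 5*((-8 - 17/4) - 2)) + 41)² = ((19 + 5*(-49/4 - 2)) + 41)² = ((19 + 5*(-57/4)) + 41)² = ((19 - 285/4) + 41)² = (-209/4 + 41)² = (-45/4)² = 2025/16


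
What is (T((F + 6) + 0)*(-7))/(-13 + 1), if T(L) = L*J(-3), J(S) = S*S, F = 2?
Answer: 42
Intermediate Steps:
J(S) = S²
T(L) = 9*L (T(L) = L*(-3)² = L*9 = 9*L)
(T((F + 6) + 0)*(-7))/(-13 + 1) = ((9*((2 + 6) + 0))*(-7))/(-13 + 1) = ((9*(8 + 0))*(-7))/(-12) = ((9*8)*(-7))*(-1/12) = (72*(-7))*(-1/12) = -504*(-1/12) = 42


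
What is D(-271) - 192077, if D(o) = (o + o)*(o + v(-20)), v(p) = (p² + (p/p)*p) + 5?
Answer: -253865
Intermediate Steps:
v(p) = 5 + p + p² (v(p) = (p² + 1*p) + 5 = (p² + p) + 5 = (p + p²) + 5 = 5 + p + p²)
D(o) = 2*o*(385 + o) (D(o) = (o + o)*(o + (5 - 20 + (-20)²)) = (2*o)*(o + (5 - 20 + 400)) = (2*o)*(o + 385) = (2*o)*(385 + o) = 2*o*(385 + o))
D(-271) - 192077 = 2*(-271)*(385 - 271) - 192077 = 2*(-271)*114 - 192077 = -61788 - 192077 = -253865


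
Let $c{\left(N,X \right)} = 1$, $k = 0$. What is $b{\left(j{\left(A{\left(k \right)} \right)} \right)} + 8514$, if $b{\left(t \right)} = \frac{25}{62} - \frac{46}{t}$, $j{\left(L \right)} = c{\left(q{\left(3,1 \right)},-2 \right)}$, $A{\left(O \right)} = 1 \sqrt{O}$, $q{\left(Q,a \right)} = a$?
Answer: $\frac{525041}{62} \approx 8468.4$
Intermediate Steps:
$A{\left(O \right)} = \sqrt{O}$
$j{\left(L \right)} = 1$
$b{\left(t \right)} = \frac{25}{62} - \frac{46}{t}$ ($b{\left(t \right)} = 25 \cdot \frac{1}{62} - \frac{46}{t} = \frac{25}{62} - \frac{46}{t}$)
$b{\left(j{\left(A{\left(k \right)} \right)} \right)} + 8514 = \left(\frac{25}{62} - \frac{46}{1}\right) + 8514 = \left(\frac{25}{62} - 46\right) + 8514 = - \frac{2827}{62} + 8514 = \frac{525041}{62}$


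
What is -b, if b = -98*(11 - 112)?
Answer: -9898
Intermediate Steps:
b = 9898 (b = -98*(-101) = 9898)
-b = -1*9898 = -9898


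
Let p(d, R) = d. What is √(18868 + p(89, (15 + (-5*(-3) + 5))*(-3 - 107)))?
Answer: √18957 ≈ 137.68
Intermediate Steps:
√(18868 + p(89, (15 + (-5*(-3) + 5))*(-3 - 107))) = √(18868 + 89) = √18957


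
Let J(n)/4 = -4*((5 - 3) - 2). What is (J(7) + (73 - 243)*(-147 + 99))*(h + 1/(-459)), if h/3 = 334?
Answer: 73586720/9 ≈ 8.1763e+6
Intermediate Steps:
h = 1002 (h = 3*334 = 1002)
J(n) = 0 (J(n) = 4*(-4*((5 - 3) - 2)) = 4*(-4*(2 - 2)) = 4*(-4*0) = 4*0 = 0)
(J(7) + (73 - 243)*(-147 + 99))*(h + 1/(-459)) = (0 + (73 - 243)*(-147 + 99))*(1002 + 1/(-459)) = (0 - 170*(-48))*(1002 - 1/459) = (0 + 8160)*(459917/459) = 8160*(459917/459) = 73586720/9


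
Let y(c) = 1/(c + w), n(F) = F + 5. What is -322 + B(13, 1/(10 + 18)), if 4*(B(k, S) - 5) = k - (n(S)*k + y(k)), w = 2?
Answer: -554623/1680 ≈ -330.13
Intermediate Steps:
n(F) = 5 + F
y(c) = 1/(2 + c) (y(c) = 1/(c + 2) = 1/(2 + c))
B(k, S) = 5 - 1/(4*(2 + k)) + k/4 - k*(5 + S)/4 (B(k, S) = 5 + (k - ((5 + S)*k + 1/(2 + k)))/4 = 5 + (k - (k*(5 + S) + 1/(2 + k)))/4 = 5 + (k - (1/(2 + k) + k*(5 + S)))/4 = 5 + (k + (-1/(2 + k) - k*(5 + S)))/4 = 5 + (k - 1/(2 + k) - k*(5 + S))/4 = 5 + (-1/(4*(2 + k)) + k/4 - k*(5 + S)/4) = 5 - 1/(4*(2 + k)) + k/4 - k*(5 + S)/4)
-322 + B(13, 1/(10 + 18)) = -322 + (-1 + (2 + 13)*(20 + 13 - 1*13*(5 + 1/(10 + 18))))/(4*(2 + 13)) = -322 + (¼)*(-1 + 15*(20 + 13 - 1*13*(5 + 1/28)))/15 = -322 + (¼)*(1/15)*(-1 + 15*(20 + 13 - 1*13*(5 + 1/28))) = -322 + (¼)*(1/15)*(-1 + 15*(20 + 13 - 1*13*141/28)) = -322 + (¼)*(1/15)*(-1 + 15*(20 + 13 - 1833/28)) = -322 + (¼)*(1/15)*(-1 + 15*(-909/28)) = -322 + (¼)*(1/15)*(-1 - 13635/28) = -322 + (¼)*(1/15)*(-13663/28) = -322 - 13663/1680 = -554623/1680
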